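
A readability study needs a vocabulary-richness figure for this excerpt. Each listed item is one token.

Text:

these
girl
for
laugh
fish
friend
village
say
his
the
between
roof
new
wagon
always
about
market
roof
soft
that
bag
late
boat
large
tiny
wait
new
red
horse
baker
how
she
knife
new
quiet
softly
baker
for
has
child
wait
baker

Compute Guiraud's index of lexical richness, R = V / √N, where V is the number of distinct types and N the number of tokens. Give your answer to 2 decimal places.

N = 42, V = 35.
√N = 6.480741
R = 35 / 6.480741 = 5.40

5.40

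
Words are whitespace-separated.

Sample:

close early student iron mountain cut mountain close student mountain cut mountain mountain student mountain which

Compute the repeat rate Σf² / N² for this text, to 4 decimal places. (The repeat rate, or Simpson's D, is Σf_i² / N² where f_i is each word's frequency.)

Frequencies: mountain:6, student:3, close:2, cut:2, early:1, iron:1, which:1
Σf² = 56; N² = 256
Repeat rate = 56 / 256 = 0.2188

0.2188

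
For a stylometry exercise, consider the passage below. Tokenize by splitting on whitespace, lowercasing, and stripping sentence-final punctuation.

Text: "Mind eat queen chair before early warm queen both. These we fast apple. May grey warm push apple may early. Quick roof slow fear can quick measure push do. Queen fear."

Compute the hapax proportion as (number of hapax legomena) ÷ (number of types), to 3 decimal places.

Frequencies: queen:3, early:2, warm:2, apple:2, may:2, push:2, quick:2, fear:2, mind:1, eat:1, chair:1, before:1, both:1, these:1, we:1, fast:1, grey:1, roof:1, slow:1, can:1, … (2 more, each freq 1)
Hapax count = 14; type count = 22.
Ratio = 14 / 22 = 0.636

0.636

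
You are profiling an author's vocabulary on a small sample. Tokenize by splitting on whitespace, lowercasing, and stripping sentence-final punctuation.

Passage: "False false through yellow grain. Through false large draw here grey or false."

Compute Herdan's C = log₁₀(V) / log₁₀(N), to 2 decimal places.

0.86

N = 13, V = 9.
log₁₀(V) = 0.954243, log₁₀(N) = 1.113943
C = 0.954243 / 1.113943 = 0.86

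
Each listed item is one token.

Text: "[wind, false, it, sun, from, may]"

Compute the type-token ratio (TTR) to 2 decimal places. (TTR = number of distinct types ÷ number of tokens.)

N = 6 tokens, V = 6 types.
TTR = V / N = 6 / 6 = 1.00

1.00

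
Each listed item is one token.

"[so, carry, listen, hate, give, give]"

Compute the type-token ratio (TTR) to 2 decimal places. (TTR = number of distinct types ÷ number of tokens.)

N = 6 tokens, V = 5 types.
TTR = V / N = 5 / 6 = 0.83

0.83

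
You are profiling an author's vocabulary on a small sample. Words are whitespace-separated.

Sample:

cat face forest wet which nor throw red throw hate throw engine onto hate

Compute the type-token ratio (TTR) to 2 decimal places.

0.79

N = 14 tokens, V = 11 types.
TTR = V / N = 11 / 14 = 0.79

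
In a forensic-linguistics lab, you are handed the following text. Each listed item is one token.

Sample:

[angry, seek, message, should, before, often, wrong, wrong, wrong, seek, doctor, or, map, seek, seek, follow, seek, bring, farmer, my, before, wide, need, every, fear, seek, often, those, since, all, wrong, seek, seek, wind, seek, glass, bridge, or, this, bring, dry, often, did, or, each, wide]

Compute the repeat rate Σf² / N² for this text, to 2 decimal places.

Frequencies: seek:9, wrong:4, often:3, or:3, before:2, bring:2, wide:2, angry:1, message:1, should:1, doctor:1, map:1, follow:1, farmer:1, my:1, need:1, every:1, fear:1, those:1, since:1, … (8 more, each freq 1)
Σf² = 148; N² = 2116
Repeat rate = 148 / 2116 = 0.07

0.07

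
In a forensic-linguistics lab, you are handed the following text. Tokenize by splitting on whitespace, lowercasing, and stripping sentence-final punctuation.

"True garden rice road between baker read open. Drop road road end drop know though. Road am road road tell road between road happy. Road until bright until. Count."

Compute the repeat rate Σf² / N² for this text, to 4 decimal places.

Frequencies: road:9, between:2, drop:2, until:2, true:1, garden:1, rice:1, baker:1, read:1, open:1, end:1, know:1, though:1, am:1, tell:1, happy:1, bright:1, count:1
Σf² = 107; N² = 841
Repeat rate = 107 / 841 = 0.1272

0.1272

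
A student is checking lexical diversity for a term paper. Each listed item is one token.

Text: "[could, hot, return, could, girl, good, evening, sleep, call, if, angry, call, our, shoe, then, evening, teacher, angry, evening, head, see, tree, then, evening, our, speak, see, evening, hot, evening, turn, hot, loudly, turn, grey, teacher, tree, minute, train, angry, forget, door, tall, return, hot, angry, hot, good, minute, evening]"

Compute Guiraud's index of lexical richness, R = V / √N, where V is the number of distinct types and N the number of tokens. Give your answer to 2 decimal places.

N = 50, V = 26.
√N = 7.071068
R = 26 / 7.071068 = 3.68

3.68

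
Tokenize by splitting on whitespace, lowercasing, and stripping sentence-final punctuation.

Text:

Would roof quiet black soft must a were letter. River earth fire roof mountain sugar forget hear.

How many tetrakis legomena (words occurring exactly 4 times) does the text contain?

0

Frequencies: roof:2, would:1, quiet:1, black:1, soft:1, must:1, a:1, were:1, letter:1, river:1, earth:1, fire:1, mountain:1, sugar:1, forget:1, hear:1
Words with frequency 4: (none)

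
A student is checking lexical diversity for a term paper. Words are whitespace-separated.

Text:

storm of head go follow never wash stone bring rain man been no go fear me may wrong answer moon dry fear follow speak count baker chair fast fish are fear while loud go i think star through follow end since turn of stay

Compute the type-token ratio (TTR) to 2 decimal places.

N = 44 tokens, V = 37 types.
TTR = V / N = 37 / 44 = 0.84

0.84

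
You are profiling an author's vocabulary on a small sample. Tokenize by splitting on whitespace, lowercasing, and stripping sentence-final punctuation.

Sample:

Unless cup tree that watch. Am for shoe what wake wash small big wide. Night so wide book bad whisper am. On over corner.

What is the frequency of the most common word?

2

Frequencies: am:2, wide:2, unless:1, cup:1, tree:1, that:1, watch:1, for:1, shoe:1, what:1, wake:1, wash:1, small:1, big:1, night:1, so:1, book:1, bad:1, whisper:1, on:1, … (2 more, each freq 1)
Most common: 'am' with frequency 2.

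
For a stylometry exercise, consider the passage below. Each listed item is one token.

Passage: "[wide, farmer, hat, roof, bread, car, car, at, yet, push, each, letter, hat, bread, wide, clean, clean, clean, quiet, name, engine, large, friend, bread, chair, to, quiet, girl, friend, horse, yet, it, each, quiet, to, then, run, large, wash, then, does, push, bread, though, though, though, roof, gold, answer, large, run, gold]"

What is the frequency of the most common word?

4

Frequencies: bread:4, clean:3, quiet:3, large:3, though:3, wide:2, hat:2, roof:2, car:2, yet:2, push:2, each:2, friend:2, to:2, then:2, run:2, gold:2, farmer:1, at:1, letter:1, … (9 more, each freq 1)
Most common: 'bread' with frequency 4.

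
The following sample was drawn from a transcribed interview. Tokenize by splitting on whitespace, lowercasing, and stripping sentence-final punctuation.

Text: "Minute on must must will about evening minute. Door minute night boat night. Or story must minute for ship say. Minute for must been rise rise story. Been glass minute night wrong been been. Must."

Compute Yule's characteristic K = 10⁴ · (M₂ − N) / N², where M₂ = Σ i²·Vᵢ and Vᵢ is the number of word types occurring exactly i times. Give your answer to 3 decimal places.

Frequencies: minute:6, must:5, been:4, night:3, story:2, for:2, rise:2, on:1, will:1, about:1, evening:1, door:1, boat:1, or:1, ship:1, say:1, glass:1, wrong:1
N = 35. Frequency spectrum: V_1=11, V_2=3, V_3=1, V_4=1, V_5=1, V_6=1
M₂ = 1²·11 + 2²·3 + 3²·1 + 4²·1 + 5²·1 + 6²·1 = 109
K = 10000 × (109 − 35) / 35² = 604.082

604.082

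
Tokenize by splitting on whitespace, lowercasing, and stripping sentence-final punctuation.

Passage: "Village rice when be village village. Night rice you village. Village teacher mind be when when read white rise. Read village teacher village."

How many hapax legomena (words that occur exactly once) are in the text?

5

Frequencies: village:7, when:3, rice:2, be:2, teacher:2, read:2, night:1, you:1, mind:1, white:1, rise:1
Hapax (freq=1): mind, night, rise, white, you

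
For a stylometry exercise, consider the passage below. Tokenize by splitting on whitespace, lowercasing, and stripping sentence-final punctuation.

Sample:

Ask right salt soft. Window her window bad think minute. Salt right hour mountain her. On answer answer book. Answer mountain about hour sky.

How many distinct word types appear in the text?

Distinct types: {about, answer, ask, bad, book, her, hour, minute, mountain, on, right, salt, sky, soft, think, window}
V = 16

16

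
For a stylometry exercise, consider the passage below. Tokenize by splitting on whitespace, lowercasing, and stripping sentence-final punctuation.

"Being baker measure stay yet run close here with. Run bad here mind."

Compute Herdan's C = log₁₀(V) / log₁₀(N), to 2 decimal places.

N = 13, V = 11.
log₁₀(V) = 1.041393, log₁₀(N) = 1.113943
C = 1.041393 / 1.113943 = 0.93

0.93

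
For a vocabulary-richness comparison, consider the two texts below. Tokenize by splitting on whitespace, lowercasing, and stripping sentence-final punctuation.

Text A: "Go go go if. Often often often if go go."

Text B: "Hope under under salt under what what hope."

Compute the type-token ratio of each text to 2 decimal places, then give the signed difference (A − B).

-0.20

TTR(A) = 3/10 = 0.30
TTR(B) = 4/8 = 0.50
Difference = 0.30 − 0.50 = -0.20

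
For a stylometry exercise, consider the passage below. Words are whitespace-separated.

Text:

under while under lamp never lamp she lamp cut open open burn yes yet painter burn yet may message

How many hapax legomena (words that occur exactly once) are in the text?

Frequencies: lamp:3, under:2, open:2, burn:2, yet:2, while:1, never:1, she:1, cut:1, yes:1, painter:1, may:1, message:1
Hapax (freq=1): cut, may, message, never, painter, she, while, yes

8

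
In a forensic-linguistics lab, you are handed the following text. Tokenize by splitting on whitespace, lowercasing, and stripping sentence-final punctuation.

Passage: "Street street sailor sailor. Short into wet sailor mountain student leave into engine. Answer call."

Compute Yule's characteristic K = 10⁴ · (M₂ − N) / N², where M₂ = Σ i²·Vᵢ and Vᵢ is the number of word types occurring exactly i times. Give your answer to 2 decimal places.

444.44

Frequencies: sailor:3, street:2, into:2, short:1, wet:1, mountain:1, student:1, leave:1, engine:1, answer:1, call:1
N = 15. Frequency spectrum: V_1=8, V_2=2, V_3=1
M₂ = 1²·8 + 2²·2 + 3²·1 = 25
K = 10000 × (25 − 15) / 15² = 444.44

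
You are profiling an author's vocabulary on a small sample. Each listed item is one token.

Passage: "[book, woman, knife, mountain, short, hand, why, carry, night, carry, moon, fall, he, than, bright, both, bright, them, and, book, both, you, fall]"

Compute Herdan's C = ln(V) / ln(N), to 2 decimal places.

0.92

N = 23, V = 18.
ln(V) = 2.890372, ln(N) = 3.135494
C = 2.890372 / 3.135494 = 0.92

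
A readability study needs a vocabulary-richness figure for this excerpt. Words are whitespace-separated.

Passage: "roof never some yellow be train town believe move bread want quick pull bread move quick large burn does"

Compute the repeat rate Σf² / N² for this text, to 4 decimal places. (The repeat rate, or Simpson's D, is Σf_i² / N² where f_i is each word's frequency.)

Frequencies: move:2, bread:2, quick:2, roof:1, never:1, some:1, yellow:1, be:1, train:1, town:1, believe:1, want:1, pull:1, large:1, burn:1, does:1
Σf² = 25; N² = 361
Repeat rate = 25 / 361 = 0.0693

0.0693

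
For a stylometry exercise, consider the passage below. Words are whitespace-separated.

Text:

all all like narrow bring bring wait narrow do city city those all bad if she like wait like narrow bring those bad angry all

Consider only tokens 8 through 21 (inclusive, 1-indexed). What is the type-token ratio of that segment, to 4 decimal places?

Segment tokens 8–21: narrow, do, city, city, those, all, bad, if, she, like, wait, like, narrow, bring
Segment N = 14, segment V = 11.
TTR = 11 / 14 = 0.7857

0.7857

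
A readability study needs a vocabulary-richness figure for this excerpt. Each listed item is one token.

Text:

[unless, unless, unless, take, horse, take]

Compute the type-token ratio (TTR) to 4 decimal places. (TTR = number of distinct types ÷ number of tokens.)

N = 6 tokens, V = 3 types.
TTR = V / N = 3 / 6 = 0.5000

0.5000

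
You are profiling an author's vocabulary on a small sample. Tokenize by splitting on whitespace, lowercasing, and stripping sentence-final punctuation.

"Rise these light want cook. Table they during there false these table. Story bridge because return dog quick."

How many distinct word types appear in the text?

16

Distinct types: {because, bridge, cook, dog, during, false, light, quick, return, rise, story, table, there, these, they, want}
V = 16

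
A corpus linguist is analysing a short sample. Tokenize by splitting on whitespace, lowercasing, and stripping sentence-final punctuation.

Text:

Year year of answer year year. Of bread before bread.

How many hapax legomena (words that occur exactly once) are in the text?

2

Frequencies: year:4, of:2, bread:2, answer:1, before:1
Hapax (freq=1): answer, before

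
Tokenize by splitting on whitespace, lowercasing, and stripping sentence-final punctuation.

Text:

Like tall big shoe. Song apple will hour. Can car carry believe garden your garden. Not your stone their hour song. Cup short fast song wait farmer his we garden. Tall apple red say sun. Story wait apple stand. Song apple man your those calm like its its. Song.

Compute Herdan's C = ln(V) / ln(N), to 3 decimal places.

N = 49, V = 33.
ln(V) = 3.496508, ln(N) = 3.891820
C = 3.496508 / 3.891820 = 0.898

0.898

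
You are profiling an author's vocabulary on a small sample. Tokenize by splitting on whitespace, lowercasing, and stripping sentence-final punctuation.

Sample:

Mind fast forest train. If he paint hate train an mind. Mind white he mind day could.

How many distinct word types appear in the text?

12

Distinct types: {an, could, day, fast, forest, hate, he, if, mind, paint, train, white}
V = 12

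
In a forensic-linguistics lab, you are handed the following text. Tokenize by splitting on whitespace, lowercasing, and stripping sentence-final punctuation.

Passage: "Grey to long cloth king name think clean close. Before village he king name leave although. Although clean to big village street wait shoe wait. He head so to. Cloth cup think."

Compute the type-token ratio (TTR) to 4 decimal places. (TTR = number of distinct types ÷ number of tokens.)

0.6563

N = 32 tokens, V = 21 types.
TTR = V / N = 21 / 32 = 0.6563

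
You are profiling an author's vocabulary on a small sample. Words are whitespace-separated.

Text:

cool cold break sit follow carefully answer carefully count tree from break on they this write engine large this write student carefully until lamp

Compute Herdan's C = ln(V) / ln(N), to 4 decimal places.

0.9265

N = 24, V = 19.
ln(V) = 2.944439, ln(N) = 3.178054
C = 2.944439 / 3.178054 = 0.9265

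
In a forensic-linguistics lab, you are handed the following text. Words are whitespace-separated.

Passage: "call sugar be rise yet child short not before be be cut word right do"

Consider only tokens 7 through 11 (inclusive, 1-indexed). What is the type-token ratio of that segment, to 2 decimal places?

Segment tokens 7–11: short, not, before, be, be
Segment N = 5, segment V = 4.
TTR = 4 / 5 = 0.80

0.80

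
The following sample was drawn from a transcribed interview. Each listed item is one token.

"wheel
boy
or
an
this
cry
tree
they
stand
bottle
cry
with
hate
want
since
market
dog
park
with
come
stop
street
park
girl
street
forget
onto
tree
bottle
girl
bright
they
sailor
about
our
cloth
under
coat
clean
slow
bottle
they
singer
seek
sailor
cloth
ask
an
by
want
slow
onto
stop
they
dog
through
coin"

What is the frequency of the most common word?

Frequencies: they:4, bottle:3, an:2, cry:2, tree:2, with:2, want:2, dog:2, park:2, stop:2, street:2, girl:2, onto:2, sailor:2, cloth:2, slow:2, wheel:1, boy:1, or:1, this:1, … (18 more, each freq 1)
Most common: 'they' with frequency 4.

4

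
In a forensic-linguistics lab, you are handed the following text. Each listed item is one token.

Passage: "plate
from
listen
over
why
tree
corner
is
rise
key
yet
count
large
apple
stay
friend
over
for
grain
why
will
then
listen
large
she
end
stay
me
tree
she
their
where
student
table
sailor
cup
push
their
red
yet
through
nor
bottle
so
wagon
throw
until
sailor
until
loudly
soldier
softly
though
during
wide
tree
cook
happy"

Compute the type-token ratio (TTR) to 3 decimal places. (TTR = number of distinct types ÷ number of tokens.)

0.793

N = 58 tokens, V = 46 types.
TTR = V / N = 46 / 58 = 0.793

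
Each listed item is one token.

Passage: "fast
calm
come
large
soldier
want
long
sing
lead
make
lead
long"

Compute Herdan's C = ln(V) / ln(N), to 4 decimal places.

0.9266

N = 12, V = 10.
ln(V) = 2.302585, ln(N) = 2.484907
C = 2.302585 / 2.484907 = 0.9266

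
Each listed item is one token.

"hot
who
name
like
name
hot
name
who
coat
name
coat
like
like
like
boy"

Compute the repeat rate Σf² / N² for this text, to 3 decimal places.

Frequencies: name:4, like:4, hot:2, who:2, coat:2, boy:1
Σf² = 45; N² = 225
Repeat rate = 45 / 225 = 0.200

0.200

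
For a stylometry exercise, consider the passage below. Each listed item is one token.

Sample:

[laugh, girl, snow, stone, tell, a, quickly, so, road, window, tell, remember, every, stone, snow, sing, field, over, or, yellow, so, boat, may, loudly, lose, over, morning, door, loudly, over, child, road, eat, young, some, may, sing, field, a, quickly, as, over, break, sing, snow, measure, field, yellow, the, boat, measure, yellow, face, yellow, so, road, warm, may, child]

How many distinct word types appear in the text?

Distinct types: {a, as, boat, break, child, door, eat, every, face, field, girl, laugh, lose, loudly, may, measure, morning, or, over, quickly, remember, road, sing, snow, so, some, stone, tell, the, warm, window, yellow, young}
V = 33

33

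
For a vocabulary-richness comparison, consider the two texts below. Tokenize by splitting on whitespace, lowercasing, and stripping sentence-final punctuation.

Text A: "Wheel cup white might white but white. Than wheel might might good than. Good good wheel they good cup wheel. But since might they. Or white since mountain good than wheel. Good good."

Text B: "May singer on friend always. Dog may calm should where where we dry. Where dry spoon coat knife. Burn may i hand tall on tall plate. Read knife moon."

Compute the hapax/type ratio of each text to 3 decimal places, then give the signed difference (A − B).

-0.532

A: hapax=2, V=11, ratio=0.182
B: hapax=15, V=21, ratio=0.714
Difference = 0.182 − 0.714 = -0.532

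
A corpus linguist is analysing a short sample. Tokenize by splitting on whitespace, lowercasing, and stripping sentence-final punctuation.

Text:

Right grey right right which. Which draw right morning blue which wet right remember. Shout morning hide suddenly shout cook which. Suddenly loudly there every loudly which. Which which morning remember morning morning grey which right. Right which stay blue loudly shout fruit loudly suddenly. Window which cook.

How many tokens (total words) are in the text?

48

Tokens: right, grey, right, right, which, which, draw, right, morning, blue, which, wet, right, remember, shout, morning, hide, suddenly, shout, cook, which, suddenly, loudly, there, every, loudly, which, which, which, morning, remember, morning, morning, grey, which, right, right, which, stay, blue, loudly, shout, fruit, loudly, suddenly, window, which, cook
N = 48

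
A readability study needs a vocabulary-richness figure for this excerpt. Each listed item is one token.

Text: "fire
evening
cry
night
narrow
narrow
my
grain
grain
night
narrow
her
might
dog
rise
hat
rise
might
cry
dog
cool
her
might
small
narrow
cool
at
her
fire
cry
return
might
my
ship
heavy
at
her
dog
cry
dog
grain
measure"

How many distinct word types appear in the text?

19

Distinct types: {at, cool, cry, dog, evening, fire, grain, hat, heavy, her, measure, might, my, narrow, night, return, rise, ship, small}
V = 19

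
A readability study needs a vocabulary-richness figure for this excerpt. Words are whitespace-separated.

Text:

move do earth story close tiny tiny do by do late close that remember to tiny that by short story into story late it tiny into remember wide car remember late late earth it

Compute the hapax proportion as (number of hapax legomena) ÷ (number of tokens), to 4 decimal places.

0.1471

Frequencies: tiny:4, late:4, do:3, story:3, remember:3, earth:2, close:2, by:2, that:2, into:2, it:2, move:1, to:1, short:1, wide:1, car:1
Hapax count = 5; token count = 34.
Ratio = 5 / 34 = 0.1471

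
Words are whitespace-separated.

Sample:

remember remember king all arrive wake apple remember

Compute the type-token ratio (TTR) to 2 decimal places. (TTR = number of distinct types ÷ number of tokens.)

N = 8 tokens, V = 6 types.
TTR = V / N = 6 / 8 = 0.75

0.75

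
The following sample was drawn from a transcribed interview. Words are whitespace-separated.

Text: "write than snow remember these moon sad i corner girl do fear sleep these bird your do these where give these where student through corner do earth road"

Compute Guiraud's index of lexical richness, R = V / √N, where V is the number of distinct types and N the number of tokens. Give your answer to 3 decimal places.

N = 28, V = 21.
√N = 5.291503
R = 21 / 5.291503 = 3.969

3.969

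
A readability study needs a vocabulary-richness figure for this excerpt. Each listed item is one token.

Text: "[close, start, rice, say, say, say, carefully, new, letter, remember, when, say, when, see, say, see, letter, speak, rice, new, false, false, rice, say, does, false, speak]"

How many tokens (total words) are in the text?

27

Tokens: close, start, rice, say, say, say, carefully, new, letter, remember, when, say, when, see, say, see, letter, speak, rice, new, false, false, rice, say, does, false, speak
N = 27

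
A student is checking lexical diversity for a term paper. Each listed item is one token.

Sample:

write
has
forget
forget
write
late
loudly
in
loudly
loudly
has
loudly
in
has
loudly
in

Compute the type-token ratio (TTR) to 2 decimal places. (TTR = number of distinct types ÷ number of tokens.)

0.38

N = 16 tokens, V = 6 types.
TTR = V / N = 6 / 16 = 0.38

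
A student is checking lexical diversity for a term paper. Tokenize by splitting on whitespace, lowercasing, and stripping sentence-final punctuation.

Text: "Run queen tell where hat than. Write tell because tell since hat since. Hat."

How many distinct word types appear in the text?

9

Distinct types: {because, hat, queen, run, since, tell, than, where, write}
V = 9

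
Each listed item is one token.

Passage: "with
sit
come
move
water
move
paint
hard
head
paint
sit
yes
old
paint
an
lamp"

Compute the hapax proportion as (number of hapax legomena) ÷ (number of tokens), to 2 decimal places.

Frequencies: paint:3, sit:2, move:2, with:1, come:1, water:1, hard:1, head:1, yes:1, old:1, an:1, lamp:1
Hapax count = 9; token count = 16.
Ratio = 9 / 16 = 0.56

0.56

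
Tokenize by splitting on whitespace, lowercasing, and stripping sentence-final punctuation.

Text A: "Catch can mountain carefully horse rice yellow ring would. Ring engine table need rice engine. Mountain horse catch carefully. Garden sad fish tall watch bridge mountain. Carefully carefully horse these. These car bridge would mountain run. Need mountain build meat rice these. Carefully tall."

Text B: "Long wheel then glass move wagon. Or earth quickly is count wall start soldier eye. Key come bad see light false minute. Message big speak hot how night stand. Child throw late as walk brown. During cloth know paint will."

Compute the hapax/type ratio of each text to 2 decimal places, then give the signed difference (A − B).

-0.52

A: hapax=11, V=23, ratio=0.48
B: hapax=40, V=40, ratio=1.00
Difference = 0.48 − 1.00 = -0.52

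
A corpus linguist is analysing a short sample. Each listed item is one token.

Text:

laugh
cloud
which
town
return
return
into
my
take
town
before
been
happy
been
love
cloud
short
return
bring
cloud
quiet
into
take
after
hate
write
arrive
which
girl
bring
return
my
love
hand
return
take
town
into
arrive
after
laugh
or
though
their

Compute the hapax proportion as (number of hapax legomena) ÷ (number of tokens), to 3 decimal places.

0.250

Frequencies: return:5, cloud:3, town:3, into:3, take:3, laugh:2, which:2, my:2, been:2, love:2, bring:2, after:2, arrive:2, before:1, happy:1, short:1, quiet:1, hate:1, write:1, girl:1, … (4 more, each freq 1)
Hapax count = 11; token count = 44.
Ratio = 11 / 44 = 0.250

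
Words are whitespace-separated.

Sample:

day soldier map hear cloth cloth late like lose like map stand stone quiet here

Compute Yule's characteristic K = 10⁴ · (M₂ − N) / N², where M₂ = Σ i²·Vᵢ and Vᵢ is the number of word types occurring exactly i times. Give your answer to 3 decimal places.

266.667

Frequencies: map:2, cloth:2, like:2, day:1, soldier:1, hear:1, late:1, lose:1, stand:1, stone:1, quiet:1, here:1
N = 15. Frequency spectrum: V_1=9, V_2=3
M₂ = 1²·9 + 2²·3 = 21
K = 10000 × (21 − 15) / 15² = 266.667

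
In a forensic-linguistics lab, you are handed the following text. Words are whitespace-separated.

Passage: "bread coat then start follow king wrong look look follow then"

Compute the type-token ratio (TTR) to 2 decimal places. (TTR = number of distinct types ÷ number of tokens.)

N = 11 tokens, V = 8 types.
TTR = V / N = 8 / 11 = 0.73

0.73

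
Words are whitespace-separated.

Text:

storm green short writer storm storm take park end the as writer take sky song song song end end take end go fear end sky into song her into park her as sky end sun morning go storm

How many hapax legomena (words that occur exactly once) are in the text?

Frequencies: end:6, storm:4, song:4, take:3, sky:3, writer:2, park:2, as:2, go:2, into:2, her:2, green:1, short:1, the:1, fear:1, sun:1, morning:1
Hapax (freq=1): fear, green, morning, short, sun, the

6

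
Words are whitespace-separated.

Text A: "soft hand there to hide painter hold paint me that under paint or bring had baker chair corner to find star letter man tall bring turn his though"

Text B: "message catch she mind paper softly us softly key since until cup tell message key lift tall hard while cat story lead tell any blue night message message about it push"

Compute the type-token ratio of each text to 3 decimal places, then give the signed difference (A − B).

TTR(A) = 25/28 = 0.893
TTR(B) = 25/31 = 0.806
Difference = 0.893 − 0.806 = 0.087

0.087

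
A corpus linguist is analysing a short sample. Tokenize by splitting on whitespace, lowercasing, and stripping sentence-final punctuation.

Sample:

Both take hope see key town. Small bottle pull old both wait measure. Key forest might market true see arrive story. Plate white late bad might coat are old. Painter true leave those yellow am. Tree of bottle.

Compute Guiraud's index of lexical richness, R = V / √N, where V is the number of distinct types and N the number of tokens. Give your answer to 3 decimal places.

N = 38, V = 31.
√N = 6.164414
R = 31 / 6.164414 = 5.029

5.029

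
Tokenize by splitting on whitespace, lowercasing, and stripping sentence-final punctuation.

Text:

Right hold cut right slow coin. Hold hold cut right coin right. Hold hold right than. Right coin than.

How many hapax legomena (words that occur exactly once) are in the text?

Frequencies: right:6, hold:5, coin:3, cut:2, than:2, slow:1
Hapax (freq=1): slow

1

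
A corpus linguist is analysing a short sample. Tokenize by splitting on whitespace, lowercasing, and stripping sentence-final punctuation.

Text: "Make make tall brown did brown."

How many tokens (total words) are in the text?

Tokens: make, make, tall, brown, did, brown
N = 6

6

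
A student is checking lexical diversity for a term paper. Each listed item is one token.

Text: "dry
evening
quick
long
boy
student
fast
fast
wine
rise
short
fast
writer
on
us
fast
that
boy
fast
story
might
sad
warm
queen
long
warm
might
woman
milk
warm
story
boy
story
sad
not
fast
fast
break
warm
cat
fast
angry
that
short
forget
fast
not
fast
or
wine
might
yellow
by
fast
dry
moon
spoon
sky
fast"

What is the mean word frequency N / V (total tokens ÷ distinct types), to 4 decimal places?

1.8438

N = 59 tokens, V = 32 types.
Mean frequency = N / V = 59 / 32 = 1.8438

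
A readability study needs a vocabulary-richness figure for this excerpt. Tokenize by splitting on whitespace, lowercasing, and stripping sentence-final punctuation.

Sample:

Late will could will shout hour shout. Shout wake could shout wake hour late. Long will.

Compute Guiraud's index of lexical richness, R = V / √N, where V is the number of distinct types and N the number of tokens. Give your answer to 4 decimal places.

N = 16, V = 7.
√N = 4.000000
R = 7 / 4.000000 = 1.7500

1.7500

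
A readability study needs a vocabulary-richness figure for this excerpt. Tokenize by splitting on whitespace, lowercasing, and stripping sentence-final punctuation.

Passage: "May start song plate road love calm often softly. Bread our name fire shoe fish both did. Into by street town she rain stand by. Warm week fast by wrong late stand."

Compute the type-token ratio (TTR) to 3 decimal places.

N = 32 tokens, V = 29 types.
TTR = V / N = 29 / 32 = 0.906

0.906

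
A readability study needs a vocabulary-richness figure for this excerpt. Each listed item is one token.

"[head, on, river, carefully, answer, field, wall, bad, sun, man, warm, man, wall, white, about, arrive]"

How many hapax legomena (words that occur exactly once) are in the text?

Frequencies: wall:2, man:2, head:1, on:1, river:1, carefully:1, answer:1, field:1, bad:1, sun:1, warm:1, white:1, about:1, arrive:1
Hapax (freq=1): about, answer, arrive, bad, carefully, field, head, on, river, sun, warm, white

12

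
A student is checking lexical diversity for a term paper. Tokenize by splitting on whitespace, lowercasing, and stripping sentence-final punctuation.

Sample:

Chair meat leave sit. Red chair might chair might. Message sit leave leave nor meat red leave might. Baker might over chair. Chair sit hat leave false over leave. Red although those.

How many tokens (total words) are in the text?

Tokens: chair, meat, leave, sit, red, chair, might, chair, might, message, sit, leave, leave, nor, meat, red, leave, might, baker, might, over, chair, chair, sit, hat, leave, false, over, leave, red, although, those
N = 32

32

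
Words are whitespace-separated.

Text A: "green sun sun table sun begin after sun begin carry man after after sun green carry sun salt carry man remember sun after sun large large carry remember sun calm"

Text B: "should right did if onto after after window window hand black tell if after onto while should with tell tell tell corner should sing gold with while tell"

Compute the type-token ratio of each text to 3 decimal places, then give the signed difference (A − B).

-0.169

TTR(A) = 11/30 = 0.367
TTR(B) = 15/28 = 0.536
Difference = 0.367 − 0.536 = -0.169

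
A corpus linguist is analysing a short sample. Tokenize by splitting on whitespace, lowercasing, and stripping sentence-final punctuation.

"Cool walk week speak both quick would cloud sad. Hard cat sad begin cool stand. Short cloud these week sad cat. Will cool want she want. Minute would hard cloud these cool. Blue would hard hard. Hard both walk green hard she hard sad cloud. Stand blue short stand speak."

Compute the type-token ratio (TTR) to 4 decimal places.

N = 50 tokens, V = 21 types.
TTR = V / N = 21 / 50 = 0.4200

0.4200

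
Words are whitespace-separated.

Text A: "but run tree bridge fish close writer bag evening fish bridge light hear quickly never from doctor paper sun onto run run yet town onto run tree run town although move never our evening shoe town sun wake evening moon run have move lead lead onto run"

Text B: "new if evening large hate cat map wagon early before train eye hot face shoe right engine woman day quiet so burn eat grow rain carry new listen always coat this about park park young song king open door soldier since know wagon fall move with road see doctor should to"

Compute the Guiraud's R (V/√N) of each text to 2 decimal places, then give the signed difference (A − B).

A: V=28, N=47, R=4.08
B: V=48, N=51, R=6.72
Difference = 4.08 − 6.72 = -2.64

-2.64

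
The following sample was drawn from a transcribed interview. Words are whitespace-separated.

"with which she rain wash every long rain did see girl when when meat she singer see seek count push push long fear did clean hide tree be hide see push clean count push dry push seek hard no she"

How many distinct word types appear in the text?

24

Distinct types: {be, clean, count, did, dry, every, fear, girl, hard, hide, long, meat, no, push, rain, see, seek, she, singer, tree, wash, when, which, with}
V = 24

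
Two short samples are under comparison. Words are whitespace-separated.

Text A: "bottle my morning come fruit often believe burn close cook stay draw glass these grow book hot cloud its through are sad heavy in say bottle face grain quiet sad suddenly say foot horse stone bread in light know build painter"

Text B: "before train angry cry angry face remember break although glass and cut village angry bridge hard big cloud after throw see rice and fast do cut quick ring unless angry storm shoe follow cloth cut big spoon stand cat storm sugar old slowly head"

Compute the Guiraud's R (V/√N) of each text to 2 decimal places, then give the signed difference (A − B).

0.35

A: V=37, N=41, R=5.78
B: V=36, N=44, R=5.43
Difference = 5.78 − 5.43 = 0.35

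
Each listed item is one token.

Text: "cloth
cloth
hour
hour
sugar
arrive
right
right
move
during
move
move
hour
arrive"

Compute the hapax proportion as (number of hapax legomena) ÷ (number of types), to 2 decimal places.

0.29

Frequencies: hour:3, move:3, cloth:2, arrive:2, right:2, sugar:1, during:1
Hapax count = 2; type count = 7.
Ratio = 2 / 7 = 0.29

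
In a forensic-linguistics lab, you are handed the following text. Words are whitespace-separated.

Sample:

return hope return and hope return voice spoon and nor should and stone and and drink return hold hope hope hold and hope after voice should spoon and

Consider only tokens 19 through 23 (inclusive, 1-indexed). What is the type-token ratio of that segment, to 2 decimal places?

Segment tokens 19–23: hope, hope, hold, and, hope
Segment N = 5, segment V = 3.
TTR = 3 / 5 = 0.60

0.60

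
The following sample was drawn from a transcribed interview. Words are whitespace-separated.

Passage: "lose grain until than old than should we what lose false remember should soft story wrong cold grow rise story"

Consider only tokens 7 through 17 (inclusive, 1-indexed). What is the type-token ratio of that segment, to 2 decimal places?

Segment tokens 7–17: should, we, what, lose, false, remember, should, soft, story, wrong, cold
Segment N = 11, segment V = 10.
TTR = 10 / 11 = 0.91

0.91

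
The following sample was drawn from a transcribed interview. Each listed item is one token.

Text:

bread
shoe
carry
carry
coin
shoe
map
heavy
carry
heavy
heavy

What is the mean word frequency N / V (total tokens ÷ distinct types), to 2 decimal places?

1.83

N = 11 tokens, V = 6 types.
Mean frequency = N / V = 11 / 6 = 1.83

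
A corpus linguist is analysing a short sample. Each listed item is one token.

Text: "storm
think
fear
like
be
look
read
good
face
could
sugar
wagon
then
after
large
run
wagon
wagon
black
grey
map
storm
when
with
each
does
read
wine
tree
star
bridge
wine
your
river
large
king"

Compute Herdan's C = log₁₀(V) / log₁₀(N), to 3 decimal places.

N = 36, V = 30.
log₁₀(V) = 1.477121, log₁₀(N) = 1.556303
C = 1.477121 / 1.556303 = 0.949

0.949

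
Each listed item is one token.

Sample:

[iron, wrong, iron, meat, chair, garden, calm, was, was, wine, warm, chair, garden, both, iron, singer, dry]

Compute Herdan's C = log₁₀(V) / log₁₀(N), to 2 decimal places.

0.88

N = 17, V = 12.
log₁₀(V) = 1.079181, log₁₀(N) = 1.230449
C = 1.079181 / 1.230449 = 0.88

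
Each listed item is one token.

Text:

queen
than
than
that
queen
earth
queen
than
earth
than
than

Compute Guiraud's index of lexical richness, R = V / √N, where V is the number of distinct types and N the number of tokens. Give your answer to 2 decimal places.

N = 11, V = 4.
√N = 3.316625
R = 4 / 3.316625 = 1.21

1.21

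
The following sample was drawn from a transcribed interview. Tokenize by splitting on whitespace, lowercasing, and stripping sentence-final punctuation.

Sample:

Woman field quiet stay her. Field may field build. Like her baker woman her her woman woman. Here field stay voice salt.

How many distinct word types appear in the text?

Distinct types: {baker, build, field, her, here, like, may, quiet, salt, stay, voice, woman}
V = 12

12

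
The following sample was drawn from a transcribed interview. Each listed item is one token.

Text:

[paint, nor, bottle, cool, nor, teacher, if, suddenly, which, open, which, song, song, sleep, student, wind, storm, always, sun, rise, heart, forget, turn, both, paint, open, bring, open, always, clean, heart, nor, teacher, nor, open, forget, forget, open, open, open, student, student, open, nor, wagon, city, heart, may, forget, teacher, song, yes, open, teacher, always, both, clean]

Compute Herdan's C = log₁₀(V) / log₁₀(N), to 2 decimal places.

N = 57, V = 27.
log₁₀(V) = 1.431364, log₁₀(N) = 1.755875
C = 1.431364 / 1.755875 = 0.82

0.82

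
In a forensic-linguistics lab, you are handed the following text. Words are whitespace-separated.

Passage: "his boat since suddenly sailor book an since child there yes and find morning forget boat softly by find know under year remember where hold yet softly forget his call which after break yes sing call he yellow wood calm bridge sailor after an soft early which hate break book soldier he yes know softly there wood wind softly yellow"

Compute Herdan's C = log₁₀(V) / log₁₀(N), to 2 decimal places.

N = 60, V = 38.
log₁₀(V) = 1.579784, log₁₀(N) = 1.778151
C = 1.579784 / 1.778151 = 0.89

0.89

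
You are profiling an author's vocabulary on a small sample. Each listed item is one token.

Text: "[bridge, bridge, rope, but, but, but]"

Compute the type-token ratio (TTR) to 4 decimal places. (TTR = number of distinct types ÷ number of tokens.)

0.5000

N = 6 tokens, V = 3 types.
TTR = V / N = 3 / 6 = 0.5000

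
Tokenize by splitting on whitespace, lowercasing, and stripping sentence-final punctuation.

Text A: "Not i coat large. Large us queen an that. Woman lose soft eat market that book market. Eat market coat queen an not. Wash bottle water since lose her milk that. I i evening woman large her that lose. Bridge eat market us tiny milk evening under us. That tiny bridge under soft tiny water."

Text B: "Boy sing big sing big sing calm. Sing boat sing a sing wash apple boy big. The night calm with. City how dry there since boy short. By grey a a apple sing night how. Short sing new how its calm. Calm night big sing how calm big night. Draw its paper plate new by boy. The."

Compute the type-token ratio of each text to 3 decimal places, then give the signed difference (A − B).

0.015

TTR(A) = 24/55 = 0.436
TTR(B) = 24/57 = 0.421
Difference = 0.436 − 0.421 = 0.015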